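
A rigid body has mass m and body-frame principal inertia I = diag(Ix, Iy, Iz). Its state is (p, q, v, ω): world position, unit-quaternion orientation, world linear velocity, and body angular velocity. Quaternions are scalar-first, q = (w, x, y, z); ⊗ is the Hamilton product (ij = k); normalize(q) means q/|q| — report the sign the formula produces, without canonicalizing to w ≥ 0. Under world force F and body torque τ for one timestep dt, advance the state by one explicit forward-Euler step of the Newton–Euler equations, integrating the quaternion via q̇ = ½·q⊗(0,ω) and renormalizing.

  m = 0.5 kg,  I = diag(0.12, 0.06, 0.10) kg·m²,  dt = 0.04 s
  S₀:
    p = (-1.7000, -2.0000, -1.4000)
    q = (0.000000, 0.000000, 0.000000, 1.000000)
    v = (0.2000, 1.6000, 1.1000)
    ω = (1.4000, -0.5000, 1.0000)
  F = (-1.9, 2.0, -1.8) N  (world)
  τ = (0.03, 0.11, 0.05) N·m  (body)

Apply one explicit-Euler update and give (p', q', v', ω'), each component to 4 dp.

gyro term ω×Iω = (-0.0200, 0.0280, 0.0420)
angular accel α = (0.4167, 1.3667, 0.0800)
ω + α·dt = (1.4167, -0.4453, 1.0032)
q⊗(0,ω) = (-1.0000000, 0.5000000, 1.4000000, 0.0000000)
updated quaternion q' = (-0.0200, 0.0100, 0.0280, 0.9994)
new position p' = (-1.6920, -1.9360, -1.3560)
new velocity v' = (0.0480, 1.7600, 0.9560)

p' = (-1.6920, -1.9360, -1.3560)
q' = (-0.0200, 0.0100, 0.0280, 0.9994)
v' = (0.0480, 1.7600, 0.9560)
ω' = (1.4167, -0.4453, 1.0032)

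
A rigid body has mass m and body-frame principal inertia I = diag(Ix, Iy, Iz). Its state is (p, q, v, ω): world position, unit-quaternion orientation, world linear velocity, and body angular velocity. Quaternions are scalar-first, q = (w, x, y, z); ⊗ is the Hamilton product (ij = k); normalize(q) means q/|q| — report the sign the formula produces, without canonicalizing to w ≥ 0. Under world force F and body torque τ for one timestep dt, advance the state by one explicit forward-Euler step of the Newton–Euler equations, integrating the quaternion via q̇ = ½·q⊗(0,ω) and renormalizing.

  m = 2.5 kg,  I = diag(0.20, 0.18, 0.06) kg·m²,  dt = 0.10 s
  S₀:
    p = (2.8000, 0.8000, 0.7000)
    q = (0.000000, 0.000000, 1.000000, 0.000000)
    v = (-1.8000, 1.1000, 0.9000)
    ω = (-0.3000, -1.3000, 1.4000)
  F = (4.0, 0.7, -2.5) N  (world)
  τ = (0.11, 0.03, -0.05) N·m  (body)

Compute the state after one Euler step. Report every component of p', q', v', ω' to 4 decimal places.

p' = (2.6200, 0.9100, 0.7900)
q' = (0.0647, 0.0697, 0.9954, 0.0149)
v' = (-1.6400, 1.1280, 0.8000)
ω' = (-0.3542, -1.2507, 1.3297)

new position p' = (2.6200, 0.9100, 0.7900)
v' = v + a·dt = (-1.6400, 1.1280, 0.8000)
precession coupling ω×(Iω) = (0.2184, -0.0588, -0.0078)
angular accel α = (-0.5420, 0.4933, -0.7033)
new body rate ω' = (-0.3542, -1.2507, 1.3297)
2q̇ = q⊗(0,ω) = (1.3000000, 1.4000000, 0.0000000, 0.3000000)
q + ½dt·q⊗(0,ω), renormalized = (0.0647, 0.0697, 0.9954, 0.0149)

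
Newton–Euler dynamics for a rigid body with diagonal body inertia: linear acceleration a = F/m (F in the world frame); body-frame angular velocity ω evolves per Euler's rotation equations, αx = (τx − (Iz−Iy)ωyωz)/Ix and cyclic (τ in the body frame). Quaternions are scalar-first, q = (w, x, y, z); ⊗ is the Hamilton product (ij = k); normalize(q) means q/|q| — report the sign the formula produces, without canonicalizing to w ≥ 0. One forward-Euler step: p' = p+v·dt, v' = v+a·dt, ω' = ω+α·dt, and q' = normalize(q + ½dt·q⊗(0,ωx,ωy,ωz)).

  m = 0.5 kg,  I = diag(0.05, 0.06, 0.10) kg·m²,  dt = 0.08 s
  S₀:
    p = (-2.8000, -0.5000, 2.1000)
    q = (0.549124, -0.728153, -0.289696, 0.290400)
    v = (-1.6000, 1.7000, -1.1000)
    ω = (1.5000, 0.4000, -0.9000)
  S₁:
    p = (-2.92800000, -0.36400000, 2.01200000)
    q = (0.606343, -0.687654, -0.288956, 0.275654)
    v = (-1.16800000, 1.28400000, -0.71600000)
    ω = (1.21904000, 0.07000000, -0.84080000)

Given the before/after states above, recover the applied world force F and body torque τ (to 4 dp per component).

rate change Δω = (-0.28096000, -0.33000000, 0.05920000)
applied torque τ = (-0.1900, -0.1800, 0.0800)
Δv = v₁−v₀ = (0.43200000, -0.41600000, 0.38400000)
m·(v₁−v₀)/dt = (2.7000, -2.6000, 2.4000)

F = (2.7000, -2.6000, 2.4000)
τ = (-0.1900, -0.1800, 0.0800)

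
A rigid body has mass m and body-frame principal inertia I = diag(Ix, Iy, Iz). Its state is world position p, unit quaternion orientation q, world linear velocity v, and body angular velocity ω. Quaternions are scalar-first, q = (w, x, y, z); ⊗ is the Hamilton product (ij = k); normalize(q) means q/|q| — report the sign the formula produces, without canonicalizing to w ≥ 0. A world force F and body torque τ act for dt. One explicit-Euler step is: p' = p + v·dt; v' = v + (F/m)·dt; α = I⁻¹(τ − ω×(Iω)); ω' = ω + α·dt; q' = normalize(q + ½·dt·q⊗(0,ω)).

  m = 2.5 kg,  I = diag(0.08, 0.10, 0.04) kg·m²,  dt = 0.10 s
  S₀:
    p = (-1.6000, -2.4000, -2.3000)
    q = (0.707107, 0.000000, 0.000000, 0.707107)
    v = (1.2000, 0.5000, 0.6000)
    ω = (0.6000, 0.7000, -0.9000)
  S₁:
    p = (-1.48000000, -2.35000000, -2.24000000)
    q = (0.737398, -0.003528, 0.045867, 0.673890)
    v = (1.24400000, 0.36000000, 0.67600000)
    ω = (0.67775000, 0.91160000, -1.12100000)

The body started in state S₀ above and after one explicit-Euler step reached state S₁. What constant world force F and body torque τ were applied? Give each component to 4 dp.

F = (1.1000, -3.5000, 1.9000)
τ = (0.1000, 0.1900, -0.0800)

Δω = ω₁−ω₀ = (0.07775000, 0.21160000, -0.22100000)
precession coupling = (0.0378, -0.0216, 0.0084)
I·α + gyro = (0.1000, 0.1900, -0.0800)
velocity change Δv = (0.04400000, -0.14000000, 0.07600000)
m·(v₁−v₀)/dt = (1.1000, -3.5000, 1.9000)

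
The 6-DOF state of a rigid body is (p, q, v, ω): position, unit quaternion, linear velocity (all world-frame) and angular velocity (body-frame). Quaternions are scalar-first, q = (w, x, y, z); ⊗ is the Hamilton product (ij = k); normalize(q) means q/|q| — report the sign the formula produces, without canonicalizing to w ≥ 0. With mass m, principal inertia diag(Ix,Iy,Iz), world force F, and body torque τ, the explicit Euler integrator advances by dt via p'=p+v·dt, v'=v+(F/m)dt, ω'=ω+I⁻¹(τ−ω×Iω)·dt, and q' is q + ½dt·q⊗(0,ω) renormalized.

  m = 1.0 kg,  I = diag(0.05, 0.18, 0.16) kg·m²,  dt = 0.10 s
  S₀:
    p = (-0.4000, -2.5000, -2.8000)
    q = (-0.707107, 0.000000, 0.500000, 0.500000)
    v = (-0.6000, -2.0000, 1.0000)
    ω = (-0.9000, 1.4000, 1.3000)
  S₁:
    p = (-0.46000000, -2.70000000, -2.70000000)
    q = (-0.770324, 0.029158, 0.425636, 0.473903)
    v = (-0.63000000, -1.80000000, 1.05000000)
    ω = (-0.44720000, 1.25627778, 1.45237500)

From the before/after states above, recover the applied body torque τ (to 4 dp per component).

ω₁ − ω₀ = (0.45280000, -0.14372222, 0.15237500)
τ = I·(Δω/dt) + ω₀×(Iω₀) = (0.1900, -0.1300, 0.0800)

τ = (0.1900, -0.1300, 0.0800)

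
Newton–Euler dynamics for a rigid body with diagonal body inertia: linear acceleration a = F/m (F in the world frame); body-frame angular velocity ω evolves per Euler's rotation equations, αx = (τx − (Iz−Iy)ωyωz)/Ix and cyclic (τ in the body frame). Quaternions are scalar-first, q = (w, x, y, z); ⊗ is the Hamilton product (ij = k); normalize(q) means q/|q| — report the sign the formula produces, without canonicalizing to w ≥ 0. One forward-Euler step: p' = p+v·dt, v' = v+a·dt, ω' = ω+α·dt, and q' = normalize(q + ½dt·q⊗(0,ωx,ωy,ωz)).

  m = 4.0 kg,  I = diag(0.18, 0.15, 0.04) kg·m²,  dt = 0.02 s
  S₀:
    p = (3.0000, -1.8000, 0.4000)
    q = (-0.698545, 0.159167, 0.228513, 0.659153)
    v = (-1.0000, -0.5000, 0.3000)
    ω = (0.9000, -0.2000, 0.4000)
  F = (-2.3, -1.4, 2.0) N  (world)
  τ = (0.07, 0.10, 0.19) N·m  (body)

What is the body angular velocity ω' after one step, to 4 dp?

gyro term ω×Iω = (0.0088, 0.0504, 0.0054)
angular accel α = (0.3400, 0.3307, 4.6150)
ω' = ω + α·dt = (0.9068, -0.1934, 0.4923)

ω' = (0.9068, -0.1934, 0.4923)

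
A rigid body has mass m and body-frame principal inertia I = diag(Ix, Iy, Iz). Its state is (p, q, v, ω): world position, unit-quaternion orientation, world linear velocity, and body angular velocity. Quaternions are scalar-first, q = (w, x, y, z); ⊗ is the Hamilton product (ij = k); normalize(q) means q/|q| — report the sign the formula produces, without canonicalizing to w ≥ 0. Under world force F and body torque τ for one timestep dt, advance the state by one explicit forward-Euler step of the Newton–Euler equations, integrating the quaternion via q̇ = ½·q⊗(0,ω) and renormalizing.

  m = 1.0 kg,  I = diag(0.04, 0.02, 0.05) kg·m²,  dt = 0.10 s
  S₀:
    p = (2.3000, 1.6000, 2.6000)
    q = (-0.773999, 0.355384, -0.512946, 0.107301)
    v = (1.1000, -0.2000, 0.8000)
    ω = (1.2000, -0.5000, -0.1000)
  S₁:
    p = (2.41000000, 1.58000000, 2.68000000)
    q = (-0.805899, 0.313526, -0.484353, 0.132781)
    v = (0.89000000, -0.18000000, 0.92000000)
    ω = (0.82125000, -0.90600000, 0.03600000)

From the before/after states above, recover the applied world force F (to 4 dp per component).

Δv = v₁−v₀ = (-0.21000000, 0.02000000, 0.12000000)
applied force F = (-2.1000, 0.2000, 1.2000)

F = (-2.1000, 0.2000, 1.2000)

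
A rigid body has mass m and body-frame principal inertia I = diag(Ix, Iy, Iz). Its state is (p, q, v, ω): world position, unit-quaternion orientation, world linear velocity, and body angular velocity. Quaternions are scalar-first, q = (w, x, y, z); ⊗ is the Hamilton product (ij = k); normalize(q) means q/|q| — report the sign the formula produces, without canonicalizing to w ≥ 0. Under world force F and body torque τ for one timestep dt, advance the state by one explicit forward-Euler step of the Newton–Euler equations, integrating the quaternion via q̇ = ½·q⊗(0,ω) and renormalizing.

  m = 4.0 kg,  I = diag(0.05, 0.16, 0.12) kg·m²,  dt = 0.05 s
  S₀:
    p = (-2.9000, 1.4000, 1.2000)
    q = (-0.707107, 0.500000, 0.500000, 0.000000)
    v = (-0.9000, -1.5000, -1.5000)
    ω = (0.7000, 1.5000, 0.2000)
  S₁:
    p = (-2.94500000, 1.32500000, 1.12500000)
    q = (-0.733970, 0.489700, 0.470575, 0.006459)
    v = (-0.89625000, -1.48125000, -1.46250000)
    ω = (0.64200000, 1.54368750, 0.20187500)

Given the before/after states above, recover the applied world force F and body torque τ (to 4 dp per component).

Δω = ω₁−ω₀ = (-0.05800000, 0.04368750, 0.00187500)
gyro term ω₀×Iω₀ = (-0.0120, -0.0098, 0.1155)
I·α + gyro = (-0.0700, 0.1300, 0.1200)
Δv = v₁−v₀ = (0.00375000, 0.01875000, 0.03750000)
applied force F = (0.3000, 1.5000, 3.0000)

F = (0.3000, 1.5000, 3.0000)
τ = (-0.0700, 0.1300, 0.1200)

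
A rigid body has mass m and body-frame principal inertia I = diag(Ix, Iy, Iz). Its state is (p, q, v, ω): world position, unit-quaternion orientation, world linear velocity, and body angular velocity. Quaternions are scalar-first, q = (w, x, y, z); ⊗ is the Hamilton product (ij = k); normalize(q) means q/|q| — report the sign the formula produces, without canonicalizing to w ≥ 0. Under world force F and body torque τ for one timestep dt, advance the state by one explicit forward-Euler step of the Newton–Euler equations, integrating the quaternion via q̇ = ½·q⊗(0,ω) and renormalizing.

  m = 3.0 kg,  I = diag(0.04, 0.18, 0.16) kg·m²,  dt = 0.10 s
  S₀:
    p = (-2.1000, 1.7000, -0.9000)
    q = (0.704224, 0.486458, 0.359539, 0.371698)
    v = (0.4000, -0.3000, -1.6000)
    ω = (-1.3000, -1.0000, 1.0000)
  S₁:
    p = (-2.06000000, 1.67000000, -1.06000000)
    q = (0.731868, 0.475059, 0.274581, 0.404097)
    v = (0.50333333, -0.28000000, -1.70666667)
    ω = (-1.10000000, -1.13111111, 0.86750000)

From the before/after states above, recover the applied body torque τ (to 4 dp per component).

ω₁ − ω₀ = (0.20000000, -0.13111111, -0.13250000)
precession coupling = (0.0200, 0.1560, 0.1820)
τ = I·(Δω/dt) + ω₀×(Iω₀) = (0.1000, -0.0800, -0.0300)

τ = (0.1000, -0.0800, -0.0300)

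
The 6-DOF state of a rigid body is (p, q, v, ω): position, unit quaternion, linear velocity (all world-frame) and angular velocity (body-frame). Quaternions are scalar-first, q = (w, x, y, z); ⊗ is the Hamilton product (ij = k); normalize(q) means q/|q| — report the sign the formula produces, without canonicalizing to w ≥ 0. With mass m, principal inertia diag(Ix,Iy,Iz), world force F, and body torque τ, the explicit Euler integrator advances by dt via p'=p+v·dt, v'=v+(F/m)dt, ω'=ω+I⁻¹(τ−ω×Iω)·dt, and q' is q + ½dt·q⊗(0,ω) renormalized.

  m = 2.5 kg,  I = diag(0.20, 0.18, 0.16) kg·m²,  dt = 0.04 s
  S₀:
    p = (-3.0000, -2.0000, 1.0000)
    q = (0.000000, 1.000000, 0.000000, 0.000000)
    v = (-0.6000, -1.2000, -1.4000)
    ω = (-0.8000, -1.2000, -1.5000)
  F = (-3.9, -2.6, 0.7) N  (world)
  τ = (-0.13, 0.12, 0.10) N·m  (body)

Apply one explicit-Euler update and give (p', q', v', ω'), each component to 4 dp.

gyro term ω×Iω = (-0.0360, 0.0480, -0.0192)
α = I⁻¹(τ − ω×Iω) = (-0.4700, 0.4000, 0.7450)
ω' = ω + α·dt = (-0.8188, -1.1840, -1.4702)
2q̇ = q⊗(0,ω) = (0.8000000, 0.0000000, 1.5000000, -1.2000000)
updated quaternion q' = (0.0160, 0.9991, 0.0300, -0.0240)
a = (-1.5600, -1.0400, 0.2800)
p' = p + v·dt = (-3.0240, -2.0480, 0.9440)
v' = v + a·dt = (-0.6624, -1.2416, -1.3888)

p' = (-3.0240, -2.0480, 0.9440)
q' = (0.0160, 0.9991, 0.0300, -0.0240)
v' = (-0.6624, -1.2416, -1.3888)
ω' = (-0.8188, -1.1840, -1.4702)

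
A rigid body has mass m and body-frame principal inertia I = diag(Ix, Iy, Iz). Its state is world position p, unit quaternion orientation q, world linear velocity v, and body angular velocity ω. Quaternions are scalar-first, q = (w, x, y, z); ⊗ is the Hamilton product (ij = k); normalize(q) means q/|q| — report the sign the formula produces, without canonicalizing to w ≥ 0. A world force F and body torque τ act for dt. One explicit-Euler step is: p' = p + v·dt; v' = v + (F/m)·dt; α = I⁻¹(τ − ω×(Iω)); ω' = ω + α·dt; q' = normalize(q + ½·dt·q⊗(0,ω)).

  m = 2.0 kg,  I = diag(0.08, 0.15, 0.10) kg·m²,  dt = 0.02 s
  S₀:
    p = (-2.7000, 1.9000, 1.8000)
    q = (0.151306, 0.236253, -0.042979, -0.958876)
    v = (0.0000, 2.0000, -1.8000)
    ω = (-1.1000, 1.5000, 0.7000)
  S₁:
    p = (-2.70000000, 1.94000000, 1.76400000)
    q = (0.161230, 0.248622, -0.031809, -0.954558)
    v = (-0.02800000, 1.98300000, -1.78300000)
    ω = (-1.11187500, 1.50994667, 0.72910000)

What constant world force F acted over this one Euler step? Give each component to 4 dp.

v₁ − v₀ = (-0.02800000, -0.01700000, 0.01700000)
m·(v₁−v₀)/dt = (-2.8000, -1.7000, 1.7000)

F = (-2.8000, -1.7000, 1.7000)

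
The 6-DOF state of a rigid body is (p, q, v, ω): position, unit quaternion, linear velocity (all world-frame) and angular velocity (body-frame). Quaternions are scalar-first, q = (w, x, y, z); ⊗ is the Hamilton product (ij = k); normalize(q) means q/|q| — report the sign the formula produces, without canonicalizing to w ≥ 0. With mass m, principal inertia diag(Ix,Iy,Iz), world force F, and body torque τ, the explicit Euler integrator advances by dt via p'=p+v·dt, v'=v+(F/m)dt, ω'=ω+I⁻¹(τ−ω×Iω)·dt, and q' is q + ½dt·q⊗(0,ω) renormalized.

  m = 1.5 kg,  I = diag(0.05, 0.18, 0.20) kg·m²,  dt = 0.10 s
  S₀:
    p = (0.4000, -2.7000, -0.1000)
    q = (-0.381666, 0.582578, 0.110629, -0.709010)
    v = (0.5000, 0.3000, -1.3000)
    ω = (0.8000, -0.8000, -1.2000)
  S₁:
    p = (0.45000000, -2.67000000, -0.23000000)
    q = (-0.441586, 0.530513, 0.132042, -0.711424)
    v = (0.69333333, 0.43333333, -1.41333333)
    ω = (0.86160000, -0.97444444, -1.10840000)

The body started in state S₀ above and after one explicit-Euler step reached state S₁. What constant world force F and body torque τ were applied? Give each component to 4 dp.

velocity change Δv = (0.19333333, 0.13333333, -0.11333333)
F = m·Δv/dt = (2.9000, 2.0000, -1.7000)
rate change Δω = (0.06160000, -0.17444444, 0.09160000)
τ = I·(Δω/dt) + ω₀×(Iω₀) = (0.0500, -0.1700, 0.1000)

F = (2.9000, 2.0000, -1.7000)
τ = (0.0500, -0.1700, 0.1000)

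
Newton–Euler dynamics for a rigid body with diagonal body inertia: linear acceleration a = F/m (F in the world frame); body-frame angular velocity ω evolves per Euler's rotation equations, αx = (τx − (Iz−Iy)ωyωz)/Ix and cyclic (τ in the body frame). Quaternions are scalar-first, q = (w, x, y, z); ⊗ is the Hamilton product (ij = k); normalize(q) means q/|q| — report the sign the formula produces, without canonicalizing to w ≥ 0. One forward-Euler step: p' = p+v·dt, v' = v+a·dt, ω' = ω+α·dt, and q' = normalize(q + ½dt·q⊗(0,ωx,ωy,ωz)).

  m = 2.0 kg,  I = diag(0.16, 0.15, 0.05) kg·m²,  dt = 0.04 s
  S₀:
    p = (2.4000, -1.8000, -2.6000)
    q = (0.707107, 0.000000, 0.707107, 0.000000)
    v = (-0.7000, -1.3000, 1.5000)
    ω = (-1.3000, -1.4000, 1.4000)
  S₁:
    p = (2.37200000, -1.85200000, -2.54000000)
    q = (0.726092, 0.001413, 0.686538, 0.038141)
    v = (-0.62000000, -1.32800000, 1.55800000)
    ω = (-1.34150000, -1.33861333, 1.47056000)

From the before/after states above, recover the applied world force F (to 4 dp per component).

F = (4.0000, -1.4000, 2.9000)

v₁ − v₀ = (0.08000000, -0.02800000, 0.05800000)
applied force F = (4.0000, -1.4000, 2.9000)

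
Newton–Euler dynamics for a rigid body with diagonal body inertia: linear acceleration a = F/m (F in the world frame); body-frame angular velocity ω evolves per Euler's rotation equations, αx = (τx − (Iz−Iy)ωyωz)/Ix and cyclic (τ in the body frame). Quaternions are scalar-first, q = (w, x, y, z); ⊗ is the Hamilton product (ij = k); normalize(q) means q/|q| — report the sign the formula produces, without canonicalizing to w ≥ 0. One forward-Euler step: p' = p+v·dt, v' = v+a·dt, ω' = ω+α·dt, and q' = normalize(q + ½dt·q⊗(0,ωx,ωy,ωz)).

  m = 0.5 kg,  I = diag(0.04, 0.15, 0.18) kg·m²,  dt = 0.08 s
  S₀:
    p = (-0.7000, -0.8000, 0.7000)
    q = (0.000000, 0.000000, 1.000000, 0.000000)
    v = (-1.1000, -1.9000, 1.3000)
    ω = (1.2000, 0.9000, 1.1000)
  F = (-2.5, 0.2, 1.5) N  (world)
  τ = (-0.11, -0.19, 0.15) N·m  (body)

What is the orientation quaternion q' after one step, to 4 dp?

q' = (-0.0359, 0.0439, 0.9972, -0.0479)

Hamilton product q⊗(0,ω) = (-0.9000000, 1.1000000, 0.0000000, -1.2000000)
q + ½dt·q⊗(0,ω), renormalized = (-0.0359, 0.0439, 0.9972, -0.0479)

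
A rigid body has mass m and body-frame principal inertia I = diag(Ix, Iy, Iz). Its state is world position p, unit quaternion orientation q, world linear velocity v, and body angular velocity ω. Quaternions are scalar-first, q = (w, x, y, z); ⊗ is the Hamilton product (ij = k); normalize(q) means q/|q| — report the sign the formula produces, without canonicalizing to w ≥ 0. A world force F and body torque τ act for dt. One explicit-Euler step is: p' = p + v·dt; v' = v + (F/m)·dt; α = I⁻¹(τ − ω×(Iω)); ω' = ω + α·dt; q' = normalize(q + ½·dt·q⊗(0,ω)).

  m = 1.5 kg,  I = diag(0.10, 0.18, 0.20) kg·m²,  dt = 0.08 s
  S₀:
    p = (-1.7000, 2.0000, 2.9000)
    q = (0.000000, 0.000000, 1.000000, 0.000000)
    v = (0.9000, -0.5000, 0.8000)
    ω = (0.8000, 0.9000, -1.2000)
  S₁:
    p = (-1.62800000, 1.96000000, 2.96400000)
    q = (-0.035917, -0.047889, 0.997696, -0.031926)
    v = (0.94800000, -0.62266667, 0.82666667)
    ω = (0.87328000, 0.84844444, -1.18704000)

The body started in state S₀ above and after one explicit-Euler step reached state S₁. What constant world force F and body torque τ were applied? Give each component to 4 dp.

Δω = ω₁−ω₀ = (0.07328000, -0.05155556, 0.01296000)
I·α + gyro = (0.0700, -0.0200, 0.0900)
Δv = v₁−v₀ = (0.04800000, -0.12266667, 0.02666667)
m·(v₁−v₀)/dt = (0.9000, -2.3000, 0.5000)

F = (0.9000, -2.3000, 0.5000)
τ = (0.0700, -0.0200, 0.0900)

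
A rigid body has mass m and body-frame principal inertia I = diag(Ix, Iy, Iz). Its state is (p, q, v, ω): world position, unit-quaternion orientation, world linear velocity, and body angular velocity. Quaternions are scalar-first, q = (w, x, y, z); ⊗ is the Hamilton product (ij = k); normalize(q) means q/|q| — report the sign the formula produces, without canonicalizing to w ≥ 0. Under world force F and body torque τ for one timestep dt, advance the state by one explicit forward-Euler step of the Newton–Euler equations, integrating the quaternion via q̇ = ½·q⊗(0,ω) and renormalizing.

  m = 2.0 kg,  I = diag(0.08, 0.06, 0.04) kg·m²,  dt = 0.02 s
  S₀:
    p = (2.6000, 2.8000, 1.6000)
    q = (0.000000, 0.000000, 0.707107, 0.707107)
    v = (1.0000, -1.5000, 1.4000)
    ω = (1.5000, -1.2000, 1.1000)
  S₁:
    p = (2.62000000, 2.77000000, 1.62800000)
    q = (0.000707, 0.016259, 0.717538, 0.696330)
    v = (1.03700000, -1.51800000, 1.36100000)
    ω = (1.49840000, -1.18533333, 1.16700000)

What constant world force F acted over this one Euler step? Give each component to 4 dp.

Δv = v₁−v₀ = (0.03700000, -0.01800000, -0.03900000)
applied force F = (3.7000, -1.8000, -3.9000)

F = (3.7000, -1.8000, -3.9000)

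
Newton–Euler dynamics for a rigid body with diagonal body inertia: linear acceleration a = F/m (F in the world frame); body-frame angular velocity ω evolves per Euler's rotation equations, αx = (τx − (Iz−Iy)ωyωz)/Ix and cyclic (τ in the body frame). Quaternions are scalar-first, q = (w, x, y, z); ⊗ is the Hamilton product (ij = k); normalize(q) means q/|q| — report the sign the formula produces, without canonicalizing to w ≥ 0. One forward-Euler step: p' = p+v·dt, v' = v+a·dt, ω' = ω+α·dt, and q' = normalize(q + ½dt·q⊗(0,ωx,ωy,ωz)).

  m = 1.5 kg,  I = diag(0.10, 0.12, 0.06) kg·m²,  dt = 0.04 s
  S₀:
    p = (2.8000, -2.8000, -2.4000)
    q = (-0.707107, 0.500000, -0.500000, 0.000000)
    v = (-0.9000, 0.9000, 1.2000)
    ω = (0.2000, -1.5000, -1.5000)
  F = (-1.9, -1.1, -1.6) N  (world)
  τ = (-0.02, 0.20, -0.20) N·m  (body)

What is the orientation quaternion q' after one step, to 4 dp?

2q̇ = q⊗(0,ω) = (-0.8500000, 0.6085786, 1.8106605, 0.4106605)
q + ½dt·q⊗(0,ω), renormalized = (-0.7235, 0.5117, -0.4634, 0.0082)

q' = (-0.7235, 0.5117, -0.4634, 0.0082)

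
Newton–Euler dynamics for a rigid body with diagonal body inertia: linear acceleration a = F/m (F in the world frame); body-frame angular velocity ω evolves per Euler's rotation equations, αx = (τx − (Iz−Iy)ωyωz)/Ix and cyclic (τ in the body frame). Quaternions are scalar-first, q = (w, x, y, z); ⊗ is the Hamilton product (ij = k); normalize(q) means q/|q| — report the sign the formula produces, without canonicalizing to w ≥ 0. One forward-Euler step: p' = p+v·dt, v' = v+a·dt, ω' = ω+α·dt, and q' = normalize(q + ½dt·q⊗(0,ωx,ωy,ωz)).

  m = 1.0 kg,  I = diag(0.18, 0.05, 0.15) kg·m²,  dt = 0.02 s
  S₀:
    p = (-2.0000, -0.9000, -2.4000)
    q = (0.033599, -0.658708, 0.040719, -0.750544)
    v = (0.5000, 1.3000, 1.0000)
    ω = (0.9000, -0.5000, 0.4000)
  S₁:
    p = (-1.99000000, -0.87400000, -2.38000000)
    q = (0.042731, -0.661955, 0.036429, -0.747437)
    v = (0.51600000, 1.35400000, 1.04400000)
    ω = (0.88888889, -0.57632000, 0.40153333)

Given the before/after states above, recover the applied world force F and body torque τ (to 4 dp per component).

Δω = ω₁−ω₀ = (-0.01111111, -0.07632000, 0.00153333)
precession coupling = (-0.0200, 0.0108, 0.0585)
I·α + gyro = (-0.1200, -0.1800, 0.0700)
velocity change Δv = (0.01600000, 0.05400000, 0.04400000)
applied force F = (0.8000, 2.7000, 2.2000)

F = (0.8000, 2.7000, 2.2000)
τ = (-0.1200, -0.1800, 0.0700)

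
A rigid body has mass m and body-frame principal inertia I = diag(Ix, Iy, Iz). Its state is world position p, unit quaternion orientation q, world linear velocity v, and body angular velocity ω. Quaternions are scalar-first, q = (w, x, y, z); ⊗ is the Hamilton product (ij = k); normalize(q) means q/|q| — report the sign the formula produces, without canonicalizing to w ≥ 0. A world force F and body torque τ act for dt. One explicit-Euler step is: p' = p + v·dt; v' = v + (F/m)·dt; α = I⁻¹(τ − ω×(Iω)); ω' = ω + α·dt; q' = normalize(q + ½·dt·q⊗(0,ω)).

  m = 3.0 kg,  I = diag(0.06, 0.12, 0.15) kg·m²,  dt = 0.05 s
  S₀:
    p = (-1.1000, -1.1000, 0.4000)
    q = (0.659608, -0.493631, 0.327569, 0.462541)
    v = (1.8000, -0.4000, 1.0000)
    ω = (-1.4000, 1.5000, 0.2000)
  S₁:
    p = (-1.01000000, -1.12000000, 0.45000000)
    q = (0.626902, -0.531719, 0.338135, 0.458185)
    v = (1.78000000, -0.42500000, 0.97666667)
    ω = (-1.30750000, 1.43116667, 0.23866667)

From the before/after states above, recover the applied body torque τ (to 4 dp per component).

τ = (0.1200, -0.1400, -0.0100)

Δω = ω₁−ω₀ = (0.09250000, -0.06883333, 0.03866667)
τ = I·(Δω/dt) + ω₀×(Iω₀) = (0.1200, -0.1400, -0.0100)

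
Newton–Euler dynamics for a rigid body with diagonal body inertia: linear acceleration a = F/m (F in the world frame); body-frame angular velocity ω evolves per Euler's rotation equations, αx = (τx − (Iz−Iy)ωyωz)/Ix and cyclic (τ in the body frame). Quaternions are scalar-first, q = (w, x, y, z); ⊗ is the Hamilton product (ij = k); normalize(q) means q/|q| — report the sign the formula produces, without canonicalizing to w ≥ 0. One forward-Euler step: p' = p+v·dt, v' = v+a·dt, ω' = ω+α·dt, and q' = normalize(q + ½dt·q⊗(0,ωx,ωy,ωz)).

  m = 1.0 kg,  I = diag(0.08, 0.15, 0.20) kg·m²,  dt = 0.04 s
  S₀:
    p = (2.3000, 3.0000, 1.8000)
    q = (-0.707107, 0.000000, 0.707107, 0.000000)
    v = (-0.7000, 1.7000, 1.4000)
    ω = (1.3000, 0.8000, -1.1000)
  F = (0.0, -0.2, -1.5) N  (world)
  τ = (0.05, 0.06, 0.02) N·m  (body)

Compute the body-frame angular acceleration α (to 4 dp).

gyro term ω×Iω = (-0.0440, 0.1716, 0.0728)
α = I⁻¹(τ − ω×Iω) = (1.1750, -0.7440, -0.2640)

α = (1.1750, -0.7440, -0.2640)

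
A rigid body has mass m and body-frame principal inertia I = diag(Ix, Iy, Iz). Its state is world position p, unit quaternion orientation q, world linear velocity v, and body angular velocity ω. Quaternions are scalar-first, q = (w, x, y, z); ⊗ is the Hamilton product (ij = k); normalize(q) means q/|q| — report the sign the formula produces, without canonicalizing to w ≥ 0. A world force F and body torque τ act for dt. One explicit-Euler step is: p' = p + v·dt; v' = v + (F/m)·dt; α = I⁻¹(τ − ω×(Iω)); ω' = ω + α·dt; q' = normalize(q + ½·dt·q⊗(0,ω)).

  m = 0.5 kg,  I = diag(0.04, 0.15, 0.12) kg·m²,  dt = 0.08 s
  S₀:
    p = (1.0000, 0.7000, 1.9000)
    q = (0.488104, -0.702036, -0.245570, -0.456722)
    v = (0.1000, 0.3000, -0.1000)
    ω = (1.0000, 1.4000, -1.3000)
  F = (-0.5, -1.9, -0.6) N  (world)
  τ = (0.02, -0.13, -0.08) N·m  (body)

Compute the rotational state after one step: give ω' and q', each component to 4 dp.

angular accel α = (-0.8650, -1.5600, -1.9500)
ω + α·dt = (0.9308, 1.2752, -1.4560)
Hamilton product q⊗(0,ω) = (0.4520954, 1.4467558, -0.6860232, -1.3718156)
q' = normalize(q + ½dt·q⊗(0,ω)) = (0.5043, -0.6418, -0.2720, -0.5097)

ω' = (0.9308, 1.2752, -1.4560)
q' = (0.5043, -0.6418, -0.2720, -0.5097)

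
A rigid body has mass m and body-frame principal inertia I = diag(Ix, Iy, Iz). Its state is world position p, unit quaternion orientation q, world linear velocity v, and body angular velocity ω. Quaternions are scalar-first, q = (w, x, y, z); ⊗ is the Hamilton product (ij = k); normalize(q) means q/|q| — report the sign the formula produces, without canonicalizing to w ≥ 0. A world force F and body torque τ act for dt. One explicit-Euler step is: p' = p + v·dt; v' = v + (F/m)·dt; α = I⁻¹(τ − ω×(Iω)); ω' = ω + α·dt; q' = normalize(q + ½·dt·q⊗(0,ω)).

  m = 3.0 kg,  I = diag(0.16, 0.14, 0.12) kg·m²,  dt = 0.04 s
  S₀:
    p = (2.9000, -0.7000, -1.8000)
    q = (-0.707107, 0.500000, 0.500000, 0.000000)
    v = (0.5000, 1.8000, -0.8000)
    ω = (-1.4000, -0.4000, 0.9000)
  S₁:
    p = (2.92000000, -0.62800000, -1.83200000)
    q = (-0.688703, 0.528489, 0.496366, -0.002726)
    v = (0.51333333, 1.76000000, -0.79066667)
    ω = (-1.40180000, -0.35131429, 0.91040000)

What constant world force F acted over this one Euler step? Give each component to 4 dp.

Δv = v₁−v₀ = (0.01333333, -0.04000000, 0.00933333)
F = m·Δv/dt = (1.0000, -3.0000, 0.7000)

F = (1.0000, -3.0000, 0.7000)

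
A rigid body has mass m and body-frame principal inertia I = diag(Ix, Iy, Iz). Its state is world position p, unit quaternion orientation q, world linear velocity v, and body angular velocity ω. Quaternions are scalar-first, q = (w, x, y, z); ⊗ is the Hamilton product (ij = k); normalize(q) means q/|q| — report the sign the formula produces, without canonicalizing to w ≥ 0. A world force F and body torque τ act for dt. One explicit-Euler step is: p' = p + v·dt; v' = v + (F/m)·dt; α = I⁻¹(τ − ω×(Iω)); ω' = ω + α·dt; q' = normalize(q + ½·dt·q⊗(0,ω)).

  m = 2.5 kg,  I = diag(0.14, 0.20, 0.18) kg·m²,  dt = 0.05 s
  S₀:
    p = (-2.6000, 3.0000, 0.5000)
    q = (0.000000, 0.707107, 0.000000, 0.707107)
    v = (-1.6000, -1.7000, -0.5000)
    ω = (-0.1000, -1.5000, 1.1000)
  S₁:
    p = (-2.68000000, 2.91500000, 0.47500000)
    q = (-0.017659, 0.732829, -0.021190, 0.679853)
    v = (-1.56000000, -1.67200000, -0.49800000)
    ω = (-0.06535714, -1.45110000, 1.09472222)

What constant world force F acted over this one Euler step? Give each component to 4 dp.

Δv = v₁−v₀ = (0.04000000, 0.02800000, 0.00200000)
m·(v₁−v₀)/dt = (2.0000, 1.4000, 0.1000)

F = (2.0000, 1.4000, 0.1000)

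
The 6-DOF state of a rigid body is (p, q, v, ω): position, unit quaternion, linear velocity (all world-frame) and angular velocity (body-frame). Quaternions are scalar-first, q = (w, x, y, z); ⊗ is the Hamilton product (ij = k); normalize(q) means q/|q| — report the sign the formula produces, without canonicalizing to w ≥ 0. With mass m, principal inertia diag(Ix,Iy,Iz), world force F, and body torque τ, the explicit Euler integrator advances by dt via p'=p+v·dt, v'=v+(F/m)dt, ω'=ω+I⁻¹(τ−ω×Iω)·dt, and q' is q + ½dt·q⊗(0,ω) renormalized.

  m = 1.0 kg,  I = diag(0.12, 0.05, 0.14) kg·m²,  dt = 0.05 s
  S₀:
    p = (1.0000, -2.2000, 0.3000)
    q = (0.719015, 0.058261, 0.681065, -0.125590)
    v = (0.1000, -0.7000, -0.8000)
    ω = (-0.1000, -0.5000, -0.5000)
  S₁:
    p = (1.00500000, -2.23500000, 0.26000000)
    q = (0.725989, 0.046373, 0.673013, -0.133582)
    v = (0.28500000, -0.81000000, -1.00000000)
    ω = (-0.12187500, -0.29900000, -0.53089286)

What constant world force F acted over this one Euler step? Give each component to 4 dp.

v₁ − v₀ = (0.18500000, -0.11000000, -0.20000000)
applied force F = (3.7000, -2.2000, -4.0000)

F = (3.7000, -2.2000, -4.0000)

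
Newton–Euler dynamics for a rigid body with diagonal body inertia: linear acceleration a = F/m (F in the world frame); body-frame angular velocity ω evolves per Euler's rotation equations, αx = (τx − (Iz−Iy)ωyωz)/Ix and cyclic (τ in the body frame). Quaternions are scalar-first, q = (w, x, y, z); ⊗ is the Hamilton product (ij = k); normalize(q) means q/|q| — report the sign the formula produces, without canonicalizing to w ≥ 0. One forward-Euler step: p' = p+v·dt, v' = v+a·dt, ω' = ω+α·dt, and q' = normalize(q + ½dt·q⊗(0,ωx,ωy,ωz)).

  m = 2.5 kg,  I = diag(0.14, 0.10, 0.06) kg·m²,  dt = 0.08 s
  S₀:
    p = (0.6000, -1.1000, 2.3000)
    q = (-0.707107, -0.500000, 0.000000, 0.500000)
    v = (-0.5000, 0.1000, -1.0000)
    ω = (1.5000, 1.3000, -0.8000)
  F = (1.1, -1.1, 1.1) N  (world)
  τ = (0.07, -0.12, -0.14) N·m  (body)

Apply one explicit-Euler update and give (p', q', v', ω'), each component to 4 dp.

p' = (0.5600, -1.0920, 2.2200)
q' = (-0.6587, -0.5664, -0.0227, 0.4948)
v' = (-0.4648, 0.0648, -0.9648)
ω' = (1.5162, 1.2808, -0.8827)

p + v·dt = (0.5600, -1.0920, 2.2200)
v + (F/m)dt = (-0.4648, 0.0648, -0.9648)
α = I⁻¹(τ − ω×Iω) = (0.2029, -0.2400, -1.0333)
ω + α·dt = (1.5162, 1.2808, -0.8827)
2q̇ = q⊗(0,ω) = (1.1500000, -1.7106605, -0.5692391, -0.0843144)
q' = normalize(q + ½dt·q⊗(0,ω)) = (-0.6587, -0.5664, -0.0227, 0.4948)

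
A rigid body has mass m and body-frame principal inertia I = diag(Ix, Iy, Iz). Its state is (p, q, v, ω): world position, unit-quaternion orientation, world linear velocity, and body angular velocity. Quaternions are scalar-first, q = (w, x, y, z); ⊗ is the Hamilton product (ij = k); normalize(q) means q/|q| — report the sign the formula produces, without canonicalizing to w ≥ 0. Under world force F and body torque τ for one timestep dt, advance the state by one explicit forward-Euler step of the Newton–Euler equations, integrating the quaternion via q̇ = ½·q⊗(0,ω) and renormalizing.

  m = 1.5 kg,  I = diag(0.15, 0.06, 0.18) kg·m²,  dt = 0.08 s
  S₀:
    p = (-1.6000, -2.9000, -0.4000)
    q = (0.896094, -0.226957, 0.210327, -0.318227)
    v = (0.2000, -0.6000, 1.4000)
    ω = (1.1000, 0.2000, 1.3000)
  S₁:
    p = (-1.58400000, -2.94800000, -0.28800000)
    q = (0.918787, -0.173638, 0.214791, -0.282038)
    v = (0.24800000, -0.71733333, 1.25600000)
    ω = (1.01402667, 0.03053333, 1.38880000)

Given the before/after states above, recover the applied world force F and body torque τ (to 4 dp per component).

ω₁ − ω₀ = (-0.08597333, -0.16946667, 0.08880000)
τ = I·(Δω/dt) + ω₀×(Iω₀) = (-0.1300, -0.1700, 0.1800)
velocity change Δv = (0.04800000, -0.11733333, -0.14400000)
F = m·Δv/dt = (0.9000, -2.2000, -2.7000)

F = (0.9000, -2.2000, -2.7000)
τ = (-0.1300, -0.1700, 0.1800)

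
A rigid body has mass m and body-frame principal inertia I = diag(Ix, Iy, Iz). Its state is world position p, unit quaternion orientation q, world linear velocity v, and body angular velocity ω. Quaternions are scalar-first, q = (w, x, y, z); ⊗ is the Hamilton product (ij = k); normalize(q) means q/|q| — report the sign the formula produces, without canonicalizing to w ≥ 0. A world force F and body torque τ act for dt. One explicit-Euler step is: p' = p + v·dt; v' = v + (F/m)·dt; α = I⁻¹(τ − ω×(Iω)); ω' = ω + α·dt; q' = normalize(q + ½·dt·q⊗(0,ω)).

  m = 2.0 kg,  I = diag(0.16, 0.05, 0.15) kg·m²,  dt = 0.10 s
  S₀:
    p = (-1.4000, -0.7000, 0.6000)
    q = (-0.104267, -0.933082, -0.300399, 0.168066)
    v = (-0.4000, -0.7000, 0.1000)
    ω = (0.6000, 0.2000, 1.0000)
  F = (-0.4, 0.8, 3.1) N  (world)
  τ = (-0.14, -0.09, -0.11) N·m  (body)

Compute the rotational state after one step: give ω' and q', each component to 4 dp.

ω' = (0.5000, 0.0080, 0.9355)
q' = (-0.0815, -0.9512, -0.2493, 0.1623)

α = I⁻¹(τ − ω×Iω) = (-1.0000, -1.9200, -0.6453)
ω' = ω + α·dt = (0.5000, 0.0080, 0.9355)
q⊗(0,ω) = (0.4518630, -0.3965724, 1.0130682, -0.1106440)
updated quaternion q' = (-0.0815, -0.9512, -0.2493, 0.1623)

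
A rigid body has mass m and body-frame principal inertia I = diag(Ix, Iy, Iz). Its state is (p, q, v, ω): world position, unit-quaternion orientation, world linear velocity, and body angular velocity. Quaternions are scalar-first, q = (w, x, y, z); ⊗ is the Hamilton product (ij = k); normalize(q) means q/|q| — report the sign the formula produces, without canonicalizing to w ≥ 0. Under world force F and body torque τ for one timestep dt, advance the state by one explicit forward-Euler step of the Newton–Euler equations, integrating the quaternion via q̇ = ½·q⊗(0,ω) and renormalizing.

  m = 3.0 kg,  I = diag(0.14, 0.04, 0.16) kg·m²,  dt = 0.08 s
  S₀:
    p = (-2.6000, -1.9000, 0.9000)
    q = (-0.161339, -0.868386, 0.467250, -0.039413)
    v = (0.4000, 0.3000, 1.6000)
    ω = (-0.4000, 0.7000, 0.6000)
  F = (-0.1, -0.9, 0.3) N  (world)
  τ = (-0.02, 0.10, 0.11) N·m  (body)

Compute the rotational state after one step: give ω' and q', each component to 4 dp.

α = I⁻¹(τ − ω×Iω) = (-0.5029, 2.3800, 0.5125)
ω + α·dt = (-0.4402, 0.8904, 0.6410)
2q̇ = q⊗(0,ω) = (-0.6507816, 0.3724747, 0.4238595, -0.5177736)
updated quaternion q' = (-0.1872, -0.8528, 0.4838, -0.0601)

ω' = (-0.4402, 0.8904, 0.6410)
q' = (-0.1872, -0.8528, 0.4838, -0.0601)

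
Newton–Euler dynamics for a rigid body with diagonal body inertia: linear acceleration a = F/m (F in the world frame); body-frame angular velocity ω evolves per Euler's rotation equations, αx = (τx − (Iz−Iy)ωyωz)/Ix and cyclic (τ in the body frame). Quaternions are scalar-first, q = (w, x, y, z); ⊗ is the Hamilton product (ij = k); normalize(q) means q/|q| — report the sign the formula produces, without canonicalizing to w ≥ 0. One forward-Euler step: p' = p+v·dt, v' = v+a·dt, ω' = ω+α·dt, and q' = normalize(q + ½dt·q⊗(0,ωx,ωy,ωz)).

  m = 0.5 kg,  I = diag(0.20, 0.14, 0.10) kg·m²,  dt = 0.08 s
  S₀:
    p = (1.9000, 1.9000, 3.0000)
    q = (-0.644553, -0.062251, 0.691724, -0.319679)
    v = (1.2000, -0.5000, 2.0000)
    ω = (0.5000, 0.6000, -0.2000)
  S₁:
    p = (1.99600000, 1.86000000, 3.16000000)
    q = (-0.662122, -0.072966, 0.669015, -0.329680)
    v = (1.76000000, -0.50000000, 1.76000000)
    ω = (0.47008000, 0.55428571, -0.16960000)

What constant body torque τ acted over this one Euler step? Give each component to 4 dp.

τ = (-0.0700, -0.0900, 0.0200)

ω₁ − ω₀ = (-0.02992000, -0.04571429, 0.03040000)
precession coupling = (0.0048, -0.0100, -0.0180)
applied torque τ = (-0.0700, -0.0900, 0.0200)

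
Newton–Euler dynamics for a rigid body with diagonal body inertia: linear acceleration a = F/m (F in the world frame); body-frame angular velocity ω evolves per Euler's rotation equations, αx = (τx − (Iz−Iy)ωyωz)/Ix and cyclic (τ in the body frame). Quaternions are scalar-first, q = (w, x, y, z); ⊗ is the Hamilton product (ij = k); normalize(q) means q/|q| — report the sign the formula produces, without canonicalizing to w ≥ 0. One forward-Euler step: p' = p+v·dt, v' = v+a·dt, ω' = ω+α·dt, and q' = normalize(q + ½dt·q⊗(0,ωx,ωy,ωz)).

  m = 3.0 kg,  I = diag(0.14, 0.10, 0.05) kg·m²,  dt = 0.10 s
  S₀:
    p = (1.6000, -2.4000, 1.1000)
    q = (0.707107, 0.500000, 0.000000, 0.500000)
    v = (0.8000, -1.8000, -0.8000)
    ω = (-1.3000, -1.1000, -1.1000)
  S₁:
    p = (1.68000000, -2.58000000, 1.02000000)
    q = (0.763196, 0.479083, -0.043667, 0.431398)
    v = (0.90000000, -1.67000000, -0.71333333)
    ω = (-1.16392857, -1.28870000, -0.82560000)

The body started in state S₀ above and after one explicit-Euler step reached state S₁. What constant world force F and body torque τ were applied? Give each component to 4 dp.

F = (3.0000, 3.9000, 2.6000)
τ = (0.1300, -0.0600, 0.0800)

rate change Δω = (0.13607143, -0.18870000, 0.27440000)
ω₀×(Iω₀) = (-0.0605, 0.1287, -0.0572)
I·α + gyro = (0.1300, -0.0600, 0.0800)
velocity change Δv = (0.10000000, 0.13000000, 0.08666667)
F = m·Δv/dt = (3.0000, 3.9000, 2.6000)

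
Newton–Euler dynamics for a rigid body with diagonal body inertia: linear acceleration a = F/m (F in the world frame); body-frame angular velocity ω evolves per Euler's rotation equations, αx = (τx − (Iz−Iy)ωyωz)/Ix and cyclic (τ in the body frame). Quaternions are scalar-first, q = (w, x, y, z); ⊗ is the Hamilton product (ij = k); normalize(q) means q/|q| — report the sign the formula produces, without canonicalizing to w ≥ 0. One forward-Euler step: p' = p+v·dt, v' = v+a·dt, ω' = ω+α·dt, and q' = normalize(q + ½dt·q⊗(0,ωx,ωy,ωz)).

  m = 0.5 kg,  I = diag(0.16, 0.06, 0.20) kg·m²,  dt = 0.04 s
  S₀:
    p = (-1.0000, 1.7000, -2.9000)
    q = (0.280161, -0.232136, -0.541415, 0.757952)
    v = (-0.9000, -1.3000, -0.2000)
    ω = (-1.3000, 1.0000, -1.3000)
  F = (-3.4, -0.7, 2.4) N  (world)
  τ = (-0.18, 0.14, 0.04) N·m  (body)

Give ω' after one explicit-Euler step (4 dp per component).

angular accel α = (0.0125, 3.4600, -0.4500)
new body rate ω' = (-1.2995, 1.1384, -1.3180)

ω' = (-1.2995, 1.1384, -1.3180)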